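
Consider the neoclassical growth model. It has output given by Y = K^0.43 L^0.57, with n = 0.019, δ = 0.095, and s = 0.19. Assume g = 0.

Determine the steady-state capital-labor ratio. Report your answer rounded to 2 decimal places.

k* = 2.45

At the steady state, Δk = 0, so s·k^α = (n + δ)·k.
Rearranging, k^(1−α) = s / (n + δ).
k^0.57 = 0.19 / (0.019 + 0.095) = 0.19 / 0.114 = 1.6667
k* = 1.6667^(1/0.57) ≈ 2.4503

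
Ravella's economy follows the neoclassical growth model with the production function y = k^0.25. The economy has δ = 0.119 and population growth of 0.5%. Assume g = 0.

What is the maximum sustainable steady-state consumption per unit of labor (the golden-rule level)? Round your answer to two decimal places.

At the golden rule, f'(k) = n + δ, so α·k^(α−1) = n + δ and k_gold = (α/(n + δ))^(1/(1−α)).
k_gold = (0.25/0.124)^(1/0.75) = 2.0161^1.3333 ≈ 2.5469
c_gold = f(k_gold) − (n + δ)·k_gold = 1.2633 − 0.124×2.5469 ≈ 0.9475

c_gold ≈ 0.95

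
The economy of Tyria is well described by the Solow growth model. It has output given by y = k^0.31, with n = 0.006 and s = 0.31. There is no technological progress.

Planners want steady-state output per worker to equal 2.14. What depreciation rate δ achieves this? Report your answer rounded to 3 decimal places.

δ ≈ 0.051

At the steady state, Δk = 0, so s·k^α = (n + δ)·k.
Since y* = [s/(n + δ)]^(α/(1−α)), we have s/(n + δ) = (y*)^((1−α)/α) = 2.14^2.2258 = 5.4379.
Therefore n + δ = s / 5.4379 = 0.31 / 5.4379 = 0.0570, so δ = 0.0570 − 0.006 = 0.0510.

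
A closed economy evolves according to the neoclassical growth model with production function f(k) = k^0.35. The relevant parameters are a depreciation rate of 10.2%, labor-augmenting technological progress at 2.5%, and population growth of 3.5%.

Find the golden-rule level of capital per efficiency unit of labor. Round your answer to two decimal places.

k_gold ≈ 3.27

The golden rule sets f'(k) = n + g + δ, i.e. α·k^(α−1) = n + g + δ.
So k^(1−α) = α / (n + g + δ) = 0.35 / 0.162 = 2.1605.
k_gold = 2.1605^(1/0.65) ≈ 3.2711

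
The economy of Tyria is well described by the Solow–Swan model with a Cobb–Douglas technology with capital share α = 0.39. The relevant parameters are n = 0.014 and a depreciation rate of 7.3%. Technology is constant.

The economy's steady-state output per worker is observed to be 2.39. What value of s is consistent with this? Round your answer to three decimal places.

s ≈ 0.340

Steady state requires s·f(k) = (n + δ)·k, i.e. s·k^α = (n + δ)·k.
Since y* = [s/(n + δ)]^(α/(1−α)), we have s/(n + δ) = (y*)^((1−α)/α) = 2.39^1.5641 = 3.9071.
Therefore s = 3.9071 × (n + δ) = 3.9071 × 0.087 = 0.3399.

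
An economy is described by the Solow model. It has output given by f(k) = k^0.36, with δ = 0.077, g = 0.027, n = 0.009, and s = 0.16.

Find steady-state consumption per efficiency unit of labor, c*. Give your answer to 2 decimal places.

c* = 1.02

In steady state, investment equals break-even investment: s·k^α = (n + g + δ)·k.
Dividing both sides by k: k^(1−α) = s / (n + g + δ).
k^0.64 = 0.16 / (0.009 + 0.027 + 0.077) = 0.16 / 0.113 = 1.4159
k* = 1.4159^(1/0.64) ≈ 1.7218
y* = (k*)^α = 1.7218^0.36 ≈ 1.2161
c* = (1 − s)·y* = (1 − 0.16) × 1.2161 ≈ 1.0215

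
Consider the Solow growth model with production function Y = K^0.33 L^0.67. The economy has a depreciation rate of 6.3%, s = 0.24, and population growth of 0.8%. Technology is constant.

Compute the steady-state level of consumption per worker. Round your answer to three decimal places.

c* = 1.385

At the steady state, Δk = 0, so s·k^α = (n + δ)·k.
Rearranging, k^(1−α) = s / (n + δ).
k^0.67 = 0.24 / (0.008 + 0.063) = 0.24 / 0.071 = 3.3803
k* = 3.3803^(1/0.67) ≈ 6.1586
y* = (k*)^α = 6.1586^0.33 ≈ 1.8219
c* = (1 − s)·y* = (1 − 0.24) × 1.8219 ≈ 1.3846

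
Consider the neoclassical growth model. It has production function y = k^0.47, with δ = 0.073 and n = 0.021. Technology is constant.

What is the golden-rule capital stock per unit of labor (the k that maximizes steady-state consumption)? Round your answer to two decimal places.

k_gold ≈ 20.84

The golden rule sets f'(k) = n + δ, i.e. α·k^(α−1) = n + δ.
So k^(1−α) = α / (n + δ) = 0.47 / 0.094 = 5.0000.
k_gold = 5.0000^(1/0.53) ≈ 20.8359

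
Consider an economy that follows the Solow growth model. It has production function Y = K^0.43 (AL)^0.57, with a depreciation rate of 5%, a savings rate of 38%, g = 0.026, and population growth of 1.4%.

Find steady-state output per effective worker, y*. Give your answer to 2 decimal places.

Steady state requires s·f(k) = (n + g + δ)·k, i.e. s·k^α = (n + g + δ)·k.
Dividing both sides by k: k^(1−α) = s / (n + g + δ).
k^0.57 = 0.38 / (0.014 + 0.026 + 0.050) = 0.38 / 0.090 = 4.2222
k* = 4.2222^(1/0.57) ≈ 12.5152
y* = (k*)^α = 12.5152^0.43 ≈ 2.9641

y* ≈ 2.96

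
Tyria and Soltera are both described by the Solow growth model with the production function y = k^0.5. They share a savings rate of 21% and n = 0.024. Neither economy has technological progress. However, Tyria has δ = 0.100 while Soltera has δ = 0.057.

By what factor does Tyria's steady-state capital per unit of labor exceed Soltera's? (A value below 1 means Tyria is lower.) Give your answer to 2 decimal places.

ratio ≈ 0.43

Steady-state k* = [s/(n + δ)]^(1/(1−α)), so the ratio is [ (s_T/(n + δ)_T) / (s_S/(n + δ)_S) ]^2.
s_T/(n + δ)_T = 0.21/0.124 = 1.6935; s_S/(n + δ)_S = 0.21/0.081 = 2.5926.
Ratio = (1.6935/2.5926)^2 = 0.6532^2 ≈ 0.4267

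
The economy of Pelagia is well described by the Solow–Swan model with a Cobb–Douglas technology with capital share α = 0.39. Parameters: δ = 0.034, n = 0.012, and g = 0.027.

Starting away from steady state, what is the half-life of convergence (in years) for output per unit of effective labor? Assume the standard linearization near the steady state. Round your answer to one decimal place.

half-life ≈ 15.6 years

Near the steady state the convergence rate is λ = (1 − α)(n + g + δ).
λ = (1 − 0.39) × 0.073 = 0.61 × 0.073 = 0.04453
Half-life = ln 2 / λ = 0.6931 / 0.04453 ≈ 15.56 years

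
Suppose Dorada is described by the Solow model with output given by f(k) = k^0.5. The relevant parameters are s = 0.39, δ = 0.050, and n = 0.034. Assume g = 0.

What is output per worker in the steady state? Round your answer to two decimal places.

At the steady state, Δk = 0, so s·k^α = (n + δ)·k.
Rearranging, k^(1−α) = s / (n + δ).
k^0.5 = 0.39 / (0.034 + 0.050) = 0.39 / 0.084 = 4.6429
k* = 4.6429^(1/0.5) ≈ 21.5565
y* = (k*)^α = 21.5565^0.5 ≈ 4.6429

y* = 4.64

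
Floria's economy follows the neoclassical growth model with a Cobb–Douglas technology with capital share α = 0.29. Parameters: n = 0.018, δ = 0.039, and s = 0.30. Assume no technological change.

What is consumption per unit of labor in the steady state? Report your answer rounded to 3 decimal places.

c* = 1.379

In steady state, investment equals break-even investment: s·k^α = (n + δ)·k.
Rearranging, k^(1−α) = s / (n + δ).
k^0.71 = 0.30 / (0.018 + 0.039) = 0.30 / 0.057 = 5.2632
k* = 5.2632^(1/0.71) ≈ 10.3716
y* = (k*)^α = 10.3716^0.29 ≈ 1.9706
c* = (1 − s)·y* = (1 − 0.30) × 1.9706 ≈ 1.3794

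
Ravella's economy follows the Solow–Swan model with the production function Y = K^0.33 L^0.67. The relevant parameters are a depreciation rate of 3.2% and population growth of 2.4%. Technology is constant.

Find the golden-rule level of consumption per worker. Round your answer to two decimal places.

c_gold ≈ 1.61

At the golden rule, f'(k) = n + δ, so α·k^(α−1) = n + δ and k_gold = (α/(n + δ))^(1/(1−α)).
k_gold = (0.33/0.056)^(1/0.67) = 5.8929^1.4925 ≈ 14.1161
c_gold = f(k_gold) − (n + δ)·k_gold = 2.3956 − 0.056×14.1161 ≈ 1.6051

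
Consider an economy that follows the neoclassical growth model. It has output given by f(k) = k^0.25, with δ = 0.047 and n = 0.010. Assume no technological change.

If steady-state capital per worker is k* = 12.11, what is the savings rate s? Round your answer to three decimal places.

s ≈ 0.370

Steady state requires s·f(k) = (n + δ)·k, i.e. s·k^α = (n + δ)·k.
So s / (n + δ) = (k*)^(1−α) = 12.11^0.75 = 6.4917.
Therefore s = 6.4917 × (n + δ) = 6.4917 × 0.057 = 0.3700.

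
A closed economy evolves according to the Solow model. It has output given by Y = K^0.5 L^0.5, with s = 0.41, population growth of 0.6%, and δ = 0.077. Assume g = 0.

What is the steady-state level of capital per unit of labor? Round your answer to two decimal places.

Steady state requires s·f(k) = (n + δ)·k, i.e. s·k^α = (n + δ)·k.
Rearranging, k^(1−α) = s / (n + δ).
k^0.5 = 0.41 / (0.006 + 0.077) = 0.41 / 0.083 = 4.9398
k* = 4.9398^(1/0.5) ≈ 24.4016

k* ≈ 24.40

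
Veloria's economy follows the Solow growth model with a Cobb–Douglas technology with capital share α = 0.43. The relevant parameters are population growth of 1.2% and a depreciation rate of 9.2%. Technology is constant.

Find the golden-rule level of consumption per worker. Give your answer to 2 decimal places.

c_gold ≈ 1.66

At the golden rule, f'(k) = n + δ, so α·k^(α−1) = n + δ and k_gold = (α/(n + δ))^(1/(1−α)).
k_gold = (0.43/0.104)^(1/0.57) = 4.1346^1.7544 ≈ 12.0634
c_gold = f(k_gold) − (n + δ)·k_gold = 2.9176 − 0.104×12.0634 ≈ 1.6630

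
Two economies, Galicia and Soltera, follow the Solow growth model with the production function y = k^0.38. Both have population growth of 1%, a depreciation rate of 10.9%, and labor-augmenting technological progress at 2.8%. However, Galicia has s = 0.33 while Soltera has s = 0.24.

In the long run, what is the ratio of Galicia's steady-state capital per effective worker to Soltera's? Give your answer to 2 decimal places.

ratio ≈ 1.67

Steady-state k* = [s/(n + g + δ)]^(1/(1−α)), so the ratio is [ (s_G/(n + g + δ)_G) / (s_S/(n + g + δ)_S) ]^1.6129.
s_G/(n + g + δ)_G = 0.33/0.147 = 2.2449; s_S/(n + g + δ)_S = 0.24/0.147 = 1.6327.
Ratio = (2.2449/1.6327)^1.6129 = 1.3750^1.6129 ≈ 1.6714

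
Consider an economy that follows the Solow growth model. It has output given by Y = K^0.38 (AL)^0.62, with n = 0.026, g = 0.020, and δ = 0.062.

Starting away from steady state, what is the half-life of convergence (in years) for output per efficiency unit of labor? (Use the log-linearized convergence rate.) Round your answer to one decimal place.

about 10.4 years

Near the steady state the convergence rate is λ = (1 − α)(n + g + δ).
λ = (1 − 0.38) × 0.108 = 0.62 × 0.108 = 0.06696
Half-life = ln 2 / λ = 0.6931 / 0.06696 ≈ 10.35 years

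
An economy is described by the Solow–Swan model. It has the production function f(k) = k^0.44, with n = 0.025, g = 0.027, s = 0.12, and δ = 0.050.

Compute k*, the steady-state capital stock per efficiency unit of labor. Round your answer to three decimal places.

k* ≈ 1.337

In steady state, investment equals break-even investment: s·k^α = (n + g + δ)·k.
Rearranging, k^(1−α) = s / (n + g + δ).
k^0.56 = 0.12 / (0.025 + 0.027 + 0.050) = 0.12 / 0.102 = 1.1765
k* = 1.1765^(1/0.56) ≈ 1.3368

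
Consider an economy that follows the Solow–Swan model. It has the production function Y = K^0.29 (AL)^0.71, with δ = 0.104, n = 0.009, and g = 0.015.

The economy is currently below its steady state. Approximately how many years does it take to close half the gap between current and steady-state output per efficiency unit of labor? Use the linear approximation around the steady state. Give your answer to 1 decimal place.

half-life ≈ 7.6 years

Near the steady state the convergence rate is λ = (1 − α)(n + g + δ).
λ = (1 − 0.29) × 0.128 = 0.71 × 0.128 = 0.09088
Half-life = ln 2 / λ = 0.6931 / 0.09088 ≈ 7.63 years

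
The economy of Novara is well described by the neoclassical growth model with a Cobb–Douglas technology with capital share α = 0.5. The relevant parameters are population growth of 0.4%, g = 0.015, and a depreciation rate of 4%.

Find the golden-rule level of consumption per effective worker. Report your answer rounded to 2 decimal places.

At the golden rule, f'(k) = n + g + δ, so α·k^(α−1) = n + g + δ and k_gold = (α/(n + g + δ))^(1/(1−α)).
k_gold = (0.5/0.059)^(1/0.5) = 8.4746^2 ≈ 71.8188
c_gold = f(k_gold) − (n + g + δ)·k_gold = 8.4746 − 0.059×71.8188 ≈ 4.2373

c_gold ≈ 4.24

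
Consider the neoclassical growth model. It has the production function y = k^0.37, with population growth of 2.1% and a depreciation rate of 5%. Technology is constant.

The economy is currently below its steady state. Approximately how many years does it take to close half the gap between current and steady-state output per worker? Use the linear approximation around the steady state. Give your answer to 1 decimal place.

Near the steady state the convergence rate is λ = (1 − α)(n + δ).
λ = (1 − 0.37) × 0.071 = 0.63 × 0.071 = 0.04473
Half-life = ln 2 / λ = 0.6931 / 0.04473 ≈ 15.50 years

about 15.5 years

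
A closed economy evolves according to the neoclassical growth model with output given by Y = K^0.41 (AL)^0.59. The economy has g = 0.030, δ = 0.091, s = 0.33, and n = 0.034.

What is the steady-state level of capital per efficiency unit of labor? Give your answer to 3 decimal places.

Steady state requires s·f(k) = (n + g + δ)·k, i.e. s·k^α = (n + g + δ)·k.
Rearranging, k^(1−α) = s / (n + g + δ).
k^0.59 = 0.33 / (0.034 + 0.030 + 0.091) = 0.33 / 0.155 = 2.1290
k* = 2.1290^(1/0.59) ≈ 3.5994

k* ≈ 3.599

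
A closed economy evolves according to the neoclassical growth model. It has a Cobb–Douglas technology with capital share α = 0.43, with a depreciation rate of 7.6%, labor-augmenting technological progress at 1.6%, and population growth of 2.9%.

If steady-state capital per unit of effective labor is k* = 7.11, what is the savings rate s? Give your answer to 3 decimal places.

Steady state requires s·f(k) = (n + g + δ)·k, i.e. s·k^α = (n + g + δ)·k.
So s / (n + g + δ) = (k*)^(1−α) = 7.11^0.57 = 3.0589.
Therefore s = 3.0589 × (n + g + δ) = 3.0589 × 0.121 = 0.3701.

s ≈ 0.370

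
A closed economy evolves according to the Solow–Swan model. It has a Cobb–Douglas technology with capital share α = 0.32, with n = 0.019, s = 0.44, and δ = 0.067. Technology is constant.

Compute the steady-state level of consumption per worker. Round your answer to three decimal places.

At the steady state, Δk = 0, so s·k^α = (n + δ)·k.
Dividing both sides by k: k^(1−α) = s / (n + δ).
k^0.68 = 0.44 / (0.019 + 0.067) = 0.44 / 0.086 = 5.1163
k* = 5.1163^(1/0.68) ≈ 11.0302
y* = (k*)^α = 11.0302^0.32 ≈ 2.1559
c* = (1 − s)·y* = (1 − 0.44) × 2.1559 ≈ 1.2073

c* = 1.207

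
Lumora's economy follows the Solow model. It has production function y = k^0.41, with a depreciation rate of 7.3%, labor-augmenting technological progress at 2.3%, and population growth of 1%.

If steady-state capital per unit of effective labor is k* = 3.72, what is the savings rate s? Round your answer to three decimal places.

s ≈ 0.230

At the steady state, Δk = 0, so s·k^α = (n + g + δ)·k.
So s / (n + g + δ) = (k*)^(1−α) = 3.72^0.59 = 2.1708.
Therefore s = 2.1708 × (n + g + δ) = 2.1708 × 0.106 = 0.2301.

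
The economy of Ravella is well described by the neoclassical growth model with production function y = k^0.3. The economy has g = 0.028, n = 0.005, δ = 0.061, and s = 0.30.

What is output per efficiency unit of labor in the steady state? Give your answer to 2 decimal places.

y* = 1.64

At the steady state, Δk = 0, so s·k^α = (n + g + δ)·k.
Rearranging, k^(1−α) = s / (n + g + δ).
k^0.7 = 0.30 / (0.005 + 0.028 + 0.061) = 0.30 / 0.094 = 3.1915
k* = 3.1915^(1/0.7) ≈ 5.2480
y* = (k*)^α = 5.2480^0.3 ≈ 1.6444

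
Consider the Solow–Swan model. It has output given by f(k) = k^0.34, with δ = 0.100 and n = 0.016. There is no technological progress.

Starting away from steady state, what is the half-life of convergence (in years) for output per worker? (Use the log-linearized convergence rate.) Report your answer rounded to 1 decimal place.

half-life ≈ 9.1 years

Near the steady state the convergence rate is λ = (1 − α)(n + δ).
λ = (1 − 0.34) × 0.116 = 0.66 × 0.116 = 0.07656
Half-life = ln 2 / λ = 0.6931 / 0.07656 ≈ 9.05 years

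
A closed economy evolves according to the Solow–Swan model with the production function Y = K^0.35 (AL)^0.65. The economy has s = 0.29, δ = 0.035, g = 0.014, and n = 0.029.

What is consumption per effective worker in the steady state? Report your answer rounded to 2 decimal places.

c* ≈ 1.44

In steady state, investment equals break-even investment: s·k^α = (n + g + δ)·k.
Rearranging, k^(1−α) = s / (n + g + δ).
k^0.65 = 0.29 / (0.029 + 0.014 + 0.035) = 0.29 / 0.078 = 3.7179
k* = 3.7179^(1/0.65) ≈ 7.5402
y* = (k*)^α = 7.5402^0.35 ≈ 2.0281
c* = (1 − s)·y* = (1 − 0.29) × 2.0281 ≈ 1.4400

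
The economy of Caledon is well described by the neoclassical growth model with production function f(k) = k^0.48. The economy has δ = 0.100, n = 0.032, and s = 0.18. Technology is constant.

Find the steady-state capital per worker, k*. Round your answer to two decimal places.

k* ≈ 1.82

In steady state, investment equals break-even investment: s·k^α = (n + δ)·k.
Dividing both sides by k: k^(1−α) = s / (n + δ).
k^0.52 = 0.18 / (0.032 + 0.100) = 0.18 / 0.132 = 1.3636
k* = 1.3636^(1/0.52) ≈ 1.8156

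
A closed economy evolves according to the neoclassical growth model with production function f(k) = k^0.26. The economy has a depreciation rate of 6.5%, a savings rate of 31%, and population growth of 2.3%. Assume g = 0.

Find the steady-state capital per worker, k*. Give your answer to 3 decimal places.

Steady state requires s·f(k) = (n + δ)·k, i.e. s·k^α = (n + δ)·k.
Rearranging, k^(1−α) = s / (n + δ).
k^0.74 = 0.31 / (0.023 + 0.065) = 0.31 / 0.088 = 3.5227
k* = 3.5227^(1/0.74) ≈ 5.4830

k* ≈ 5.483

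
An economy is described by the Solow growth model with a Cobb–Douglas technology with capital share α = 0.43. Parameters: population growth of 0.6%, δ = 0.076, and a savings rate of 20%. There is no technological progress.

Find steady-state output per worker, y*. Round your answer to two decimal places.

At the steady state, Δk = 0, so s·k^α = (n + δ)·k.
Rearranging, k^(1−α) = s / (n + δ).
k^0.57 = 0.20 / (0.006 + 0.076) = 0.20 / 0.082 = 2.4390
k* = 2.4390^(1/0.57) ≈ 4.7788
y* = (k*)^α = 4.7788^0.43 ≈ 1.9593

y* = 1.96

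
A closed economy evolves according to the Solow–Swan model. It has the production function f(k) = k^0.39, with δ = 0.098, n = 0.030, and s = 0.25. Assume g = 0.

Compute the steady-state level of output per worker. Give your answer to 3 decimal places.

In steady state, investment equals break-even investment: s·k^α = (n + δ)·k.
Dividing both sides by k: k^(1−α) = s / (n + δ).
k^0.61 = 0.25 / (0.030 + 0.098) = 0.25 / 0.128 = 1.9531
k* = 1.9531^(1/0.61) ≈ 2.9964
y* = (k*)^α = 2.9964^0.39 ≈ 1.5342

y* ≈ 1.534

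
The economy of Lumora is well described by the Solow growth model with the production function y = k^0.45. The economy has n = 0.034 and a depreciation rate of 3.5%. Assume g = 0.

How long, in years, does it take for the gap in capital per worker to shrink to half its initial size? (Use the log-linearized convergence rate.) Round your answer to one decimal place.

Near the steady state the convergence rate is λ = (1 − α)(n + δ).
λ = (1 − 0.45) × 0.069 = 0.55 × 0.069 = 0.03795
Half-life = ln 2 / λ = 0.6931 / 0.03795 ≈ 18.26 years

t_½ ≈ 18.3 years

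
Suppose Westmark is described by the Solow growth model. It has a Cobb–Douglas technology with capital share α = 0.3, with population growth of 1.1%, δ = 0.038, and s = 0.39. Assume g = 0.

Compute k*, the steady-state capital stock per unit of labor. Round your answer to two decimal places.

k* = 19.36

Steady state requires s·f(k) = (n + δ)·k, i.e. s·k^α = (n + δ)·k.
Rearranging, k^(1−α) = s / (n + δ).
k^0.7 = 0.39 / (0.011 + 0.038) = 0.39 / 0.049 = 7.9592
k* = 7.9592^(1/0.7) ≈ 19.3623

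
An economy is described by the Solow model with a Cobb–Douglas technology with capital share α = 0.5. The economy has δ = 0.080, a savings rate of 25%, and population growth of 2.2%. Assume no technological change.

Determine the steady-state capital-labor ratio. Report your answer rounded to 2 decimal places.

Steady state requires s·f(k) = (n + δ)·k, i.e. s·k^α = (n + δ)·k.
Dividing both sides by k: k^(1−α) = s / (n + δ).
k^0.5 = 0.25 / (0.022 + 0.080) = 0.25 / 0.102 = 2.4510
k* = 2.4510^(1/0.5) ≈ 6.0074

k* ≈ 6.01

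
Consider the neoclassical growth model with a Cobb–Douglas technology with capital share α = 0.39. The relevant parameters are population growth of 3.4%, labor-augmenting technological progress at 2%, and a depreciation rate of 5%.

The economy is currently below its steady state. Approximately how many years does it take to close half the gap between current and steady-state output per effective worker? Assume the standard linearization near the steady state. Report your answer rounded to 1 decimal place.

Near the steady state the convergence rate is λ = (1 − α)(n + g + δ).
λ = (1 − 0.39) × 0.104 = 0.61 × 0.104 = 0.06344
Half-life = ln 2 / λ = 0.6931 / 0.06344 ≈ 10.93 years

t_½ ≈ 10.9 years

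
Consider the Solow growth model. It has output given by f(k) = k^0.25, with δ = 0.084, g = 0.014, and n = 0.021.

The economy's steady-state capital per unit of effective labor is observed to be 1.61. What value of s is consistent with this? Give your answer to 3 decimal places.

s ≈ 0.170

At the steady state, Δk = 0, so s·k^α = (n + g + δ)·k.
So s / (n + g + δ) = (k*)^(1−α) = 1.61^0.75 = 1.4293.
Therefore s = 1.4293 × (n + g + δ) = 1.4293 × 0.119 = 0.1701.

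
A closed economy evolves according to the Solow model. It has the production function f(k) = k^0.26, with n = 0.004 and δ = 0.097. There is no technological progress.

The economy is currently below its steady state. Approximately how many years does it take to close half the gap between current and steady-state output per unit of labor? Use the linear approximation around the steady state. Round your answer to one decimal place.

Near the steady state the convergence rate is λ = (1 − α)(n + δ).
λ = (1 − 0.26) × 0.101 = 0.74 × 0.101 = 0.07474
Half-life = ln 2 / λ = 0.6931 / 0.07474 ≈ 9.27 years

about 9.3 years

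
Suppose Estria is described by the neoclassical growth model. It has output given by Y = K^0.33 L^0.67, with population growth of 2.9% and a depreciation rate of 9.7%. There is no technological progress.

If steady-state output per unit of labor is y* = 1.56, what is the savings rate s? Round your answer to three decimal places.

At the steady state, Δk = 0, so s·k^α = (n + δ)·k.
Since y* = [s/(n + δ)]^(α/(1−α)), we have s/(n + δ) = (y*)^((1−α)/α) = 1.56^2.0303 = 2.4666.
Therefore s = 2.4666 × (n + δ) = 2.4666 × 0.126 = 0.3108.

s ≈ 0.311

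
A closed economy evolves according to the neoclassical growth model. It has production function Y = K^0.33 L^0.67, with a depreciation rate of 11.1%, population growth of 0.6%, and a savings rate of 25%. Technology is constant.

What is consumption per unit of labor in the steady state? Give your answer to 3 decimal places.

At the steady state, Δk = 0, so s·k^α = (n + δ)·k.
Rearranging, k^(1−α) = s / (n + δ).
k^0.67 = 0.25 / (0.006 + 0.111) = 0.25 / 0.117 = 2.1368
k* = 2.1368^(1/0.67) ≈ 3.1059
y* = (k*)^α = 3.1059^0.33 ≈ 1.4535
c* = (1 − s)·y* = (1 − 0.25) × 1.4535 ≈ 1.0901

c* ≈ 1.090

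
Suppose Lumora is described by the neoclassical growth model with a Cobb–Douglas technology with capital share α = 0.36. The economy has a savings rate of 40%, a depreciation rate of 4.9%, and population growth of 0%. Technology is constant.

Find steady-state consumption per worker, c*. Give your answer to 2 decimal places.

c* = 1.95

At the steady state, Δk = 0, so s·k^α = (n + δ)·k.
Rearranging, k^(1−α) = s / (n + δ).
k^0.64 = 0.40 / (0.000 + 0.049) = 0.40 / 0.049 = 8.1633
k* = 8.1633^(1/0.64) ≈ 26.5944
y* = (k*)^α = 26.5944^0.36 ≈ 3.2578
c* = (1 − s)·y* = (1 − 0.40) × 3.2578 ≈ 1.9547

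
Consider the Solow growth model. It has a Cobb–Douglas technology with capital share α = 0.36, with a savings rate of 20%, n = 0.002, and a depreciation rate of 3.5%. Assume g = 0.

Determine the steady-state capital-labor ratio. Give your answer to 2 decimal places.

k* ≈ 13.97

In steady state, investment equals break-even investment: s·k^α = (n + δ)·k.
Rearranging, k^(1−α) = s / (n + δ).
k^0.64 = 0.20 / (0.002 + 0.035) = 0.20 / 0.037 = 5.4054
k* = 5.4054^(1/0.64) ≈ 13.9651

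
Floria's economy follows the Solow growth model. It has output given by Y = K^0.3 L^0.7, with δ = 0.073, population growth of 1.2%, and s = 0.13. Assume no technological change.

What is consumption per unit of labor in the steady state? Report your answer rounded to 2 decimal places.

In steady state, investment equals break-even investment: s·k^α = (n + δ)·k.
Dividing both sides by k: k^(1−α) = s / (n + δ).
k^0.7 = 0.13 / (0.012 + 0.073) = 0.13 / 0.085 = 1.5294
k* = 1.5294^(1/0.7) ≈ 1.8349
y* = (k*)^α = 1.8349^0.3 ≈ 1.1997
c* = (1 − s)·y* = (1 − 0.13) × 1.1997 ≈ 1.0437

c* ≈ 1.04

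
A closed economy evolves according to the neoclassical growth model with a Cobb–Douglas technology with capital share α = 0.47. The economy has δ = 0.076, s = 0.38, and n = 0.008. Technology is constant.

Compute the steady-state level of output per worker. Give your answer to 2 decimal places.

y* = 3.81

At the steady state, Δk = 0, so s·k^α = (n + δ)·k.
Dividing both sides by k: k^(1−α) = s / (n + δ).
k^0.53 = 0.38 / (0.008 + 0.076) = 0.38 / 0.084 = 4.5238
k* = 4.5238^(1/0.53) ≈ 17.2504
y* = (k*)^α = 17.2504^0.47 ≈ 3.8133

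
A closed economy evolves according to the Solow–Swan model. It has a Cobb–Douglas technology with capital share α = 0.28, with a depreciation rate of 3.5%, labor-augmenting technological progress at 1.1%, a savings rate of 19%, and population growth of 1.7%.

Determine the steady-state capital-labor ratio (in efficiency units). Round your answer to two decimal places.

Steady state requires s·f(k) = (n + g + δ)·k, i.e. s·k^α = (n + g + δ)·k.
Dividing both sides by k: k^(1−α) = s / (n + g + δ).
k^0.72 = 0.19 / (0.017 + 0.011 + 0.035) = 0.19 / 0.063 = 3.0159
k* = 3.0159^(1/0.72) ≈ 4.6329

k* = 4.63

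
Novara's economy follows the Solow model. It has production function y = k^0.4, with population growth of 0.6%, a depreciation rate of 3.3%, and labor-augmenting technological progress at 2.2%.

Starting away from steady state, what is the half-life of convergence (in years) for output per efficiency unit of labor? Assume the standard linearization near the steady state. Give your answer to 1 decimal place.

t_½ ≈ 18.9 years

Near the steady state the convergence rate is λ = (1 − α)(n + g + δ).
λ = (1 − 0.4) × 0.061 = 0.6 × 0.061 = 0.0366
Half-life = ln 2 / λ = 0.6931 / 0.0366 ≈ 18.94 years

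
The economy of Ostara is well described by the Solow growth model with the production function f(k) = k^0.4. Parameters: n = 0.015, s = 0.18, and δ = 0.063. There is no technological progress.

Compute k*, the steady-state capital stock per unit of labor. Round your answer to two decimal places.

In steady state, investment equals break-even investment: s·k^α = (n + δ)·k.
Rearranging, k^(1−α) = s / (n + δ).
k^0.6 = 0.18 / (0.015 + 0.063) = 0.18 / 0.078 = 2.3077
k* = 2.3077^(1/0.6) ≈ 4.0299

k* ≈ 4.03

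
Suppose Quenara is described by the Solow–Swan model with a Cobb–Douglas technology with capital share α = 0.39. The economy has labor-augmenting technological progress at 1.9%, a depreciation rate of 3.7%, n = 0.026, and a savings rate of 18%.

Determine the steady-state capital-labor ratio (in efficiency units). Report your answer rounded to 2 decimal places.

k* = 3.63

Steady state requires s·f(k) = (n + g + δ)·k, i.e. s·k^α = (n + g + δ)·k.
Rearranging, k^(1−α) = s / (n + g + δ).
k^0.61 = 0.18 / (0.026 + 0.019 + 0.037) = 0.18 / 0.082 = 2.1951
k* = 2.1951^(1/0.61) ≈ 3.6288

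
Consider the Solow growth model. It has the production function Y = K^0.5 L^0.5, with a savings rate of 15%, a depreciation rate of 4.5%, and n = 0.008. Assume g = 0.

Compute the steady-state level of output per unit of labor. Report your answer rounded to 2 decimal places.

Steady state requires s·f(k) = (n + δ)·k, i.e. s·k^α = (n + δ)·k.
Dividing both sides by k: k^(1−α) = s / (n + δ).
k^0.5 = 0.15 / (0.008 + 0.045) = 0.15 / 0.053 = 2.8302
k* = 2.8302^(1/0.5) ≈ 8.0100
y* = (k*)^α = 8.0100^0.5 ≈ 2.8302

y* ≈ 2.83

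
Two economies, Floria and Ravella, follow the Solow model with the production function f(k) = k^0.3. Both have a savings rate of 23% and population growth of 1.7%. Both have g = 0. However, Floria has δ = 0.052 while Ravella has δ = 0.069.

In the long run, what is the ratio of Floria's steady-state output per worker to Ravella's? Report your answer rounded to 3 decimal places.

Steady-state y* = [s/(n + δ)]^(α/(1−α)), so the ratio is [ (s_F/(n + δ)_F) / (s_R/(n + δ)_R) ]^0.4286.
s_F/(n + δ)_F = 0.23/0.069 = 3.3333; s_R/(n + δ)_R = 0.23/0.086 = 2.6744.
Ratio = (3.3333/2.6744)^0.4286 = 1.2464^0.4286 ≈ 1.0990

ratio ≈ 1.099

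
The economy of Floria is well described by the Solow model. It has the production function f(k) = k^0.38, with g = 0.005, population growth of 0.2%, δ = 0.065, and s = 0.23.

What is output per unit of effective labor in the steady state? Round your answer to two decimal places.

y* = 2.04

In steady state, investment equals break-even investment: s·k^α = (n + g + δ)·k.
Rearranging, k^(1−α) = s / (n + g + δ).
k^0.62 = 0.23 / (0.002 + 0.005 + 0.065) = 0.23 / 0.072 = 3.1944
k* = 3.1944^(1/0.62) ≈ 6.5093
y* = (k*)^α = 6.5093^0.38 ≈ 2.0377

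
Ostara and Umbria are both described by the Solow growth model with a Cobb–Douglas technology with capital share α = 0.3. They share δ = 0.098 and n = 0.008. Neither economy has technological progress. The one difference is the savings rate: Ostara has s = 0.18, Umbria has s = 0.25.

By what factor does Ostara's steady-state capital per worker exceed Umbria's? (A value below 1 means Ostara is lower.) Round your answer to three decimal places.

Steady-state k* = [s/(n + δ)]^(1/(1−α)), so the ratio is [ (s_O/(n + δ)_O) / (s_U/(n + δ)_U) ]^1.4286.
s_O/(n + δ)_O = 0.18/0.106 = 1.6981; s_U/(n + δ)_U = 0.25/0.106 = 2.3585.
Ratio = (1.6981/2.3585)^1.4286 = 0.7200^1.4286 ≈ 0.6254

ratio ≈ 0.625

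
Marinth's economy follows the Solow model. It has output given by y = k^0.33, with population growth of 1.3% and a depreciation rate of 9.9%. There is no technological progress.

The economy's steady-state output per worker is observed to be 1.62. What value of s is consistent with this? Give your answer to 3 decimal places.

s ≈ 0.298

In steady state, investment equals break-even investment: s·k^α = (n + δ)·k.
Since y* = [s/(n + δ)]^(α/(1−α)), we have s/(n + δ) = (y*)^((1−α)/α) = 1.62^2.0303 = 2.6630.
Therefore s = 2.6630 × (n + δ) = 2.6630 × 0.112 = 0.2983.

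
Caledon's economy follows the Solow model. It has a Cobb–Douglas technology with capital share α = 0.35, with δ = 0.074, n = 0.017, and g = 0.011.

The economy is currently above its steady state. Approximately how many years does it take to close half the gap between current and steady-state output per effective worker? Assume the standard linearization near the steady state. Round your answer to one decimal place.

t_½ ≈ 10.5 years

Near the steady state the convergence rate is λ = (1 − α)(n + g + δ).
λ = (1 − 0.35) × 0.102 = 0.65 × 0.102 = 0.0663
Half-life = ln 2 / λ = 0.6931 / 0.0663 ≈ 10.45 years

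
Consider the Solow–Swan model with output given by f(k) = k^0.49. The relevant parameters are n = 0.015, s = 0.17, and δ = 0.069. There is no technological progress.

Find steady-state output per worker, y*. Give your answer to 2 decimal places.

In steady state, investment equals break-even investment: s·k^α = (n + δ)·k.
Rearranging, k^(1−α) = s / (n + δ).
k^0.51 = 0.17 / (0.015 + 0.069) = 0.17 / 0.084 = 2.0238
k* = 2.0238^(1/0.51) ≈ 3.9841
y* = (k*)^α = 3.9841^0.49 ≈ 1.9686

y* ≈ 1.97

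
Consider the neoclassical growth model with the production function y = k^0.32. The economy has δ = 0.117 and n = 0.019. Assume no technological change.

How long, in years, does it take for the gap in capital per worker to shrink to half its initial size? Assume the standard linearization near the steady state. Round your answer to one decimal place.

Near the steady state the convergence rate is λ = (1 − α)(n + δ).
λ = (1 − 0.32) × 0.136 = 0.68 × 0.136 = 0.09248
Half-life = ln 2 / λ = 0.6931 / 0.09248 ≈ 7.49 years

about 7.5 years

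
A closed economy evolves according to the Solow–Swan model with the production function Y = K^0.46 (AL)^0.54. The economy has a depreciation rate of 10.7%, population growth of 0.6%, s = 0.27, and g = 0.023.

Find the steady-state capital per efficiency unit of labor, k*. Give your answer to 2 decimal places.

In steady state, investment equals break-even investment: s·k^α = (n + g + δ)·k.
Dividing both sides by k: k^(1−α) = s / (n + g + δ).
k^0.54 = 0.27 / (0.006 + 0.023 + 0.107) = 0.27 / 0.136 = 1.9853
k* = 1.9853^(1/0.54) ≈ 3.5607

k* = 3.56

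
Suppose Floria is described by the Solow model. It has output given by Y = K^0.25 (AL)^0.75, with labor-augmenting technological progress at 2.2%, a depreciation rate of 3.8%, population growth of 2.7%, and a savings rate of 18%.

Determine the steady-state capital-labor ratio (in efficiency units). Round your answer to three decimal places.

In steady state, investment equals break-even investment: s·k^α = (n + g + δ)·k.
Dividing both sides by k: k^(1−α) = s / (n + g + δ).
k^0.75 = 0.18 / (0.027 + 0.022 + 0.038) = 0.18 / 0.087 = 2.0690
k* = 2.0690^(1/0.75) ≈ 2.6364

k* ≈ 2.636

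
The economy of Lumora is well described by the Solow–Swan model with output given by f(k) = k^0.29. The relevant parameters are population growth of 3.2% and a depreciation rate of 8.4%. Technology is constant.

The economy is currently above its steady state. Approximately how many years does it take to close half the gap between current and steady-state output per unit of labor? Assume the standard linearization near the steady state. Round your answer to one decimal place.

about 8.4 years

Near the steady state the convergence rate is λ = (1 − α)(n + δ).
λ = (1 − 0.29) × 0.116 = 0.71 × 0.116 = 0.08236
Half-life = ln 2 / λ = 0.6931 / 0.08236 ≈ 8.42 years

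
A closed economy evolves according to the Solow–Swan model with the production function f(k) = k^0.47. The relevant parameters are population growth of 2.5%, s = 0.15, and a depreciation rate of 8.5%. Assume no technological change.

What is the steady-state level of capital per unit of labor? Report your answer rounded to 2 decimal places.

k* = 1.80

In steady state, investment equals break-even investment: s·k^α = (n + δ)·k.
Dividing both sides by k: k^(1−α) = s / (n + δ).
k^0.53 = 0.15 / (0.025 + 0.085) = 0.15 / 0.110 = 1.3636
k* = 1.3636^(1/0.53) ≈ 1.7953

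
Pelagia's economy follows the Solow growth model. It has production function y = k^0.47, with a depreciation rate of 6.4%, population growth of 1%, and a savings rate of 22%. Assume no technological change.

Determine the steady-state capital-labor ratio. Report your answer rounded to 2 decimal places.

k* = 7.81

Steady state requires s·f(k) = (n + δ)·k, i.e. s·k^α = (n + δ)·k.
Rearranging, k^(1−α) = s / (n + δ).
k^0.53 = 0.22 / (0.010 + 0.064) = 0.22 / 0.074 = 2.9730
k* = 2.9730^(1/0.53) ≈ 7.8130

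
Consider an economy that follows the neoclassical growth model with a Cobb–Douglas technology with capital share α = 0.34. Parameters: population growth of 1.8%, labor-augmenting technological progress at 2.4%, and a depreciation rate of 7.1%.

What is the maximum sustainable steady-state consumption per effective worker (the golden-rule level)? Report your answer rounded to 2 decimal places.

c_gold ≈ 1.16

At the golden rule, f'(k) = n + g + δ, so α·k^(α−1) = n + g + δ and k_gold = (α/(n + g + δ))^(1/(1−α)).
k_gold = (0.34/0.113)^(1/0.66) = 3.0088^1.5152 ≈ 5.3072
c_gold = f(k_gold) − (n + g + δ)·k_gold = 1.7638 − 0.113×5.3072 ≈ 1.1641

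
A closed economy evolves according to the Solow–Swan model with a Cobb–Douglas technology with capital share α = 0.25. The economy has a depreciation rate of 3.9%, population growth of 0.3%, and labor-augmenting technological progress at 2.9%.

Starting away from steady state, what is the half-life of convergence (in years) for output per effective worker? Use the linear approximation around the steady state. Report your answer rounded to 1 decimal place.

Near the steady state the convergence rate is λ = (1 − α)(n + g + δ).
λ = (1 − 0.25) × 0.071 = 0.75 × 0.071 = 0.05325
Half-life = ln 2 / λ = 0.6931 / 0.05325 ≈ 13.02 years

t_½ ≈ 13.0 years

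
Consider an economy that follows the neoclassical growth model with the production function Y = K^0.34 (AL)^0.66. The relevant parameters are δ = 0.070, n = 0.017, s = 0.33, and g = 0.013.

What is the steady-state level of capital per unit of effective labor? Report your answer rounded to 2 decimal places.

Steady state requires s·f(k) = (n + g + δ)·k, i.e. s·k^α = (n + g + δ)·k.
Rearranging, k^(1−α) = s / (n + g + δ).
k^0.66 = 0.33 / (0.017 + 0.013 + 0.070) = 0.33 / 0.100 = 3.3000
k* = 3.3000^(1/0.66) ≈ 6.1042

k* ≈ 6.10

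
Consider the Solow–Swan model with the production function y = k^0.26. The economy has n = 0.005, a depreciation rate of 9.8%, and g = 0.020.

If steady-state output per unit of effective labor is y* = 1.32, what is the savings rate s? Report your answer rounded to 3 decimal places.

At the steady state, Δk = 0, so s·k^α = (n + g + δ)·k.
Since y* = [s/(n + g + δ)]^(α/(1−α)), we have s/(n + g + δ) = (y*)^((1−α)/α) = 1.32^2.8462 = 2.2038.
Therefore s = 2.2038 × (n + g + δ) = 2.2038 × 0.123 = 0.2711.

s ≈ 0.271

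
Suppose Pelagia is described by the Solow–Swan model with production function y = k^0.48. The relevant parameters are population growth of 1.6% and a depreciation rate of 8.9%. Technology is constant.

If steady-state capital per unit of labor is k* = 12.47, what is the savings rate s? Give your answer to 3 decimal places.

s ≈ 0.390

In steady state, investment equals break-even investment: s·k^α = (n + δ)·k.
So s / (n + δ) = (k*)^(1−α) = 12.47^0.52 = 3.7141.
Therefore s = 3.7141 × (n + δ) = 3.7141 × 0.105 = 0.3900.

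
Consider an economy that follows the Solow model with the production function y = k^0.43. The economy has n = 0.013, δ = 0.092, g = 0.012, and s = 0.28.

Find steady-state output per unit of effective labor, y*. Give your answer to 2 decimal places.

y* = 1.93

Steady state requires s·f(k) = (n + g + δ)·k, i.e. s·k^α = (n + g + δ)·k.
Dividing both sides by k: k^(1−α) = s / (n + g + δ).
k^0.57 = 0.28 / (0.013 + 0.012 + 0.092) = 0.28 / 0.117 = 2.3932
k* = 2.3932^(1/0.57) ≈ 4.6225
y* = (k*)^α = 4.6225^0.43 ≈ 1.9315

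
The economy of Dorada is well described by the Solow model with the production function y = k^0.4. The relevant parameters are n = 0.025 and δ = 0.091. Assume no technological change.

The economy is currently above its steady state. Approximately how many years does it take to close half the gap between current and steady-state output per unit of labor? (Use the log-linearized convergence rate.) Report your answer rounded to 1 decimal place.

Near the steady state the convergence rate is λ = (1 − α)(n + δ).
λ = (1 − 0.4) × 0.116 = 0.6 × 0.116 = 0.0696
Half-life = ln 2 / λ = 0.6931 / 0.0696 ≈ 9.96 years

about 10.0 years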